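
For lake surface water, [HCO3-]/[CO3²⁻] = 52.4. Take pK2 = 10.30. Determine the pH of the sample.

pH = 8.58

From K2 = [H⁺][CO3²⁻]/[HCO3-]:  pH = pK2 − log₁₀([HCO3-]/[CO3²⁻])
log₁₀(52.4) = +1.719
pH = 10.30 − (+1.719) = 8.58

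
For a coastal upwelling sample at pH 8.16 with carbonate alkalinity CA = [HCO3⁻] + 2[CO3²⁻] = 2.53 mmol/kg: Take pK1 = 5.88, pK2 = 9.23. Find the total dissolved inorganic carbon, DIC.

DIC = 2.36 mmol/kg

CA = [HCO3⁻] + 2[CO3²⁻] = (α₁ + 2α₂)·DIC
At pH 8.16: [H⁺]/K1 = 10^-2.28 = 0.0052481, K2/[H⁺] = 10^-1.07 = 0.085114
α₁ = 1/(1 + 0.0052481 + 0.085114) = 1/1.0904 = 0.9171; α₂ = α₁·K2/[H⁺] = 0.07806
α₁ + 2α₂ = 1.0732
DIC = CA / (α₁ + 2α₂) = 2.53 / 1.0732 = 2.36 mmol/kg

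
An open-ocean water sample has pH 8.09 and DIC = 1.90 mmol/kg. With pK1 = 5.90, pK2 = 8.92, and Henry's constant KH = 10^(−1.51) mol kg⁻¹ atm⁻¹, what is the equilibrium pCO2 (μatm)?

pCO2 = 344 μatm

α₀ = 1 / (1 + K1/[H⁺] + K1K2/[H⁺]²) = 1 / (1 + 10^+2.19 + 10^+1.36)
   = 1 / (1 + 154.88 + 22.909) = 1/178.79 = 0.005593
[CO2*] = α₀ × DIC = 0.005593 × 1.90 = 0.01063 mmol/kg = 10.63 μmol/kg
pCO2 = [CO2*]/KH = 1.063×10^-5 / 3.090×10^-2 = 344 μatm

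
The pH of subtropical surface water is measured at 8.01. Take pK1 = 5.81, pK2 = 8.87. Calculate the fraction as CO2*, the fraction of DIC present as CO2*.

α₀ = 1 / (1 + K1/[H⁺] + K1K2/[H⁺]²) = 1 / (1 + 10^+2.20 + 10^+1.34)
   = 1 / (1 + 158.49 + 21.878) = 1/181.37 = 0.005514

α₀ = 0.00551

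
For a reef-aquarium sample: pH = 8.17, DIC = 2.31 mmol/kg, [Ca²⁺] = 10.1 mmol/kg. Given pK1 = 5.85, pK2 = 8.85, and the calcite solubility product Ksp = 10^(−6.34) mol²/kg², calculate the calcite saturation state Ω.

Ω = 8.79

α₂ = 1 / (1 + [H⁺]/K2 + [H⁺]²/(K1K2)) = 1 / (1 + 10^+0.68 + 10^-1.64)
   = 1 / (1 + 4.7863 + 0.022909) = 1/5.8092 = 0.1721
[CO3²⁻] = α₂ × DIC = 0.1721 × 2.31 = 0.3976 mmol/kg
Ksp = 10^(−6.34) = 4.571×10^-7
Ω = [Ca²⁺][CO3²⁻]/Ksp = (10.1×10^-3)(3.976×10^-4) / 4.571×10^-7 = 8.79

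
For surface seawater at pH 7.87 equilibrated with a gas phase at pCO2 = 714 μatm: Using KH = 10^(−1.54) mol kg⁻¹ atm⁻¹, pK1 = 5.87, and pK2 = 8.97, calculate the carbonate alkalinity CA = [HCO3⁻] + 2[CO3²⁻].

CA = 2.39 mmol/kg

[CO2*] = KH · pCO2 = 10^(−1.54) × 714×10^-6 = 2.059×10^-5 mol/kg
α₀ = 1/(1 + K1/[H⁺] + K1K2/[H⁺]²) = 1/(1 + 10^+2.00 + 10^+0.90) = 0.009179
DIC = [CO2*]/α₀ = 2.059×10^-5 / 0.009179 = 2.243 mmol/kg
CA = (α₁ + 2α₂)·DIC = (0.9179 + 2×0.07291) × 2.243 = 2.39 mmol/kg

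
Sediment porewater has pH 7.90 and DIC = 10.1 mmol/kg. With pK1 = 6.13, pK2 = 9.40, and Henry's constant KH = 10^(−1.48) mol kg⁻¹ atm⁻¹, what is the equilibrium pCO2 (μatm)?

α₀ = 1 / (1 + K1/[H⁺] + K1K2/[H⁺]²) = 1 / (1 + 10^+1.77 + 10^+0.27)
   = 1 / (1 + 58.884 + 1.8621) = 1/61.746 = 0.01620
[CO2*] = α₀ × DIC = 0.01620 × 10.1 = 0.1636 mmol/kg
pCO2 = [CO2*]/KH = 1.636×10^-4 / 3.311×10^-2 = 4940 μatm

pCO2 = 4940 μatm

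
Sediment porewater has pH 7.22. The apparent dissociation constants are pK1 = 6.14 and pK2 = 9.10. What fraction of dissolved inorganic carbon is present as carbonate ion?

α₂ = 1 / (1 + [H⁺]/K2 + [H⁺]²/(K1K2)) = 1 / (1 + 10^+1.88 + 10^+0.80)
   = 1 / (1 + 75.858 + 6.3096) = 1/83.167 = 0.01202

α₂ = 0.0120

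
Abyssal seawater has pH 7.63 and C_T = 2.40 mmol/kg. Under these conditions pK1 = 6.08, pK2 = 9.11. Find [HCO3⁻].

α₁ = 1 / (1 + [H⁺]/K1 + K2/[H⁺]) = 1 / (1 + 10^-1.55 + 10^-1.48)
   = 1 / (1 + 0.028184 + 0.033113) = 1/1.0613 = 0.9422
[HCO3⁻] = α₁ × DIC = 0.9422 × 2.40 = 2.26 mmol/kg

[HCO3⁻] = 2.26 mmol/kg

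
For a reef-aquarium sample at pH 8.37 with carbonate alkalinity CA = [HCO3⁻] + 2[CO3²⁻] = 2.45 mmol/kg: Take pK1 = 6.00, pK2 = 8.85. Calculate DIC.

CA = [HCO3⁻] + 2[CO3²⁻] = (α₁ + 2α₂)·DIC
At pH 8.37: [H⁺]/K1 = 10^-2.37 = 0.0042658, K2/[H⁺] = 10^-0.48 = 0.33113
α₁ = 1/(1 + 0.0042658 + 0.33113) = 1/1.3354 = 0.7488; α₂ = α₁·K2/[H⁺] = 0.2480
α₁ + 2α₂ = 1.2448
DIC = CA / (α₁ + 2α₂) = 2.45 / 1.2448 = 1.97 mmol/kg

DIC = 1.97 mmol/kg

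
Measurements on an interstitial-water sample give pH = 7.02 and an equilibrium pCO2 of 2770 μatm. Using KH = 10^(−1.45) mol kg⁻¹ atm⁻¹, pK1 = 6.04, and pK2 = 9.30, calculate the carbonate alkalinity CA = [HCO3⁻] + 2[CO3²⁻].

[CO2*] = KH · pCO2 = 10^(−1.45) × 2770×10^-6 = 9.828×10^-5 mol/kg
α₀ = 1/(1 + K1/[H⁺] + K1K2/[H⁺]²) = 1/(1 + 10^+0.98 + 10^-1.30) = 0.09434
DIC = [CO2*]/α₀ = 9.828×10^-5 / 0.09434 = 1.042 mmol/kg
CA = (α₁ + 2α₂)·DIC = (0.9009 + 2×0.004728) × 1.042 = 0.948 mmol/kg

CA = 0.948 mmol/kg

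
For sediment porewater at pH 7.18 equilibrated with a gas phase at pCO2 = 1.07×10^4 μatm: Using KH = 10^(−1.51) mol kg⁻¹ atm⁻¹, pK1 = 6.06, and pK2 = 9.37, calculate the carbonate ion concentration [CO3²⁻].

[CO2*] = KH · pCO2 = 10^(−1.51) × 1.07×10^4×10^-6 = 3.307×10^-4 mol/kg
α₀ = 1/(1 + K1/[H⁺] + K1K2/[H⁺]²) = 1/(1 + 10^+1.12 + 10^-1.07) = 0.07009
DIC = [CO2*]/α₀ = 3.307×10^-4 / 0.07009 = 4.718 mmol/kg
[CO3²⁻] = α₂·DIC; α₂ = 0.005965, so [CO3²⁻] = 0.005965 × 4.718 = 0.0281 mmol/kg

[CO3²⁻] = 0.0281 mmol/kg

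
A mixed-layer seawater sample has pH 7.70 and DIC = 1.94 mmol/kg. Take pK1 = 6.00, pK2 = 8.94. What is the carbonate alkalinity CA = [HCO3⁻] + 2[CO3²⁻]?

CA = [HCO3⁻] + 2[CO3²⁻] = (α₁ + 2α₂)·DIC
At pH 7.70: [H⁺]/K1 = 10^-1.70 = 0.019953, K2/[H⁺] = 10^-1.24 = 0.057544
α₁ = 1/(1 + 0.019953 + 0.057544) = 1/1.0775 = 0.9281; α₂ = α₁·K2/[H⁺] = 0.05341
α₁ + 2α₂ = 1.0349
CA = 1.0349 × 1.94 = 2.01 mmol/kg

CA = 2.01 mmol/kg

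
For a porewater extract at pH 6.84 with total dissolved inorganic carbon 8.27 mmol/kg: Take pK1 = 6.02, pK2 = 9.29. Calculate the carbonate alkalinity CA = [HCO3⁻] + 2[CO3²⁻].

CA = [HCO3⁻] + 2[CO3²⁻] = (α₁ + 2α₂)·DIC
At pH 6.84: [H⁺]/K1 = 10^-0.82 = 0.15136, K2/[H⁺] = 10^-2.45 = 0.0035481
α₁ = 1/(1 + 0.15136 + 0.0035481) = 1/1.1549 = 0.8659; α₂ = α₁·K2/[H⁺] = 0.003072
α₁ + 2α₂ = 0.8720
CA = 0.8720 × 8.27 = 7.21 mmol/kg

CA = 7.21 mmol/kg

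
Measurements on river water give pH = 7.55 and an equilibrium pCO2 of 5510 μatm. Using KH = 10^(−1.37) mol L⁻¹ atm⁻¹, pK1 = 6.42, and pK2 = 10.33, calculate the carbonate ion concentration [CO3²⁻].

[CO3²⁻] = 5.26 μmol/L

[CO2*] = KH · pCO2 = 10^(−1.37) × 5510×10^-6 = 2.350×10^-4 mol/L
α₀ = 1/(1 + K1/[H⁺] + K1K2/[H⁺]²) = 1/(1 + 10^+1.13 + 10^-1.65) = 0.06891
DIC = [CO2*]/α₀ = 2.350×10^-4 / 0.06891 = 3.411 mmol/L
[CO3²⁻] = α₂·DIC; α₂ = 0.001543, so [CO3²⁻] = 0.001543 × 3.411 = 0.00526 mmol/L = 5.26 μmol/L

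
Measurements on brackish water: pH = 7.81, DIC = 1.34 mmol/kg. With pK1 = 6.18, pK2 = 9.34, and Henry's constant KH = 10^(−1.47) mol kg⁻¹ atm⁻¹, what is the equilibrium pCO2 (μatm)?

α₀ = 1 / (1 + K1/[H⁺] + K1K2/[H⁺]²) = 1 / (1 + 10^+1.63 + 10^+0.10)
   = 1 / (1 + 42.658 + 1.2589) = 1/44.917 = 0.02226
[CO2*] = α₀ × DIC = 0.02226 × 1.34 = 0.02983 mmol/kg
pCO2 = [CO2*]/KH = 2.983×10^-5 / 3.388×10^-2 = 880 μatm

pCO2 = 880 μatm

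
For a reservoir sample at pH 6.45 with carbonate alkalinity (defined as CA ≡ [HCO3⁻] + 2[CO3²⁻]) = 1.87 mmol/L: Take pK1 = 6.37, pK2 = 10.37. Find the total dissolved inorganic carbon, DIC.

CA = [HCO3⁻] + 2[CO3²⁻] = (α₁ + 2α₂)·DIC
At pH 6.45: [H⁺]/K1 = 10^-0.08 = 0.83176, K2/[H⁺] = 10^-3.92 = 0.00012023
α₁ = 1/(1 + 0.83176 + 0.00012023) = 1/1.8319 = 0.5459; α₂ = α₁·K2/[H⁺] = 6.563×10^-5
α₁ + 2α₂ = 0.5460
DIC = CA / (α₁ + 2α₂) = 1.87 / 0.5460 = 3.42 mmol/L

DIC = 3.42 mmol/L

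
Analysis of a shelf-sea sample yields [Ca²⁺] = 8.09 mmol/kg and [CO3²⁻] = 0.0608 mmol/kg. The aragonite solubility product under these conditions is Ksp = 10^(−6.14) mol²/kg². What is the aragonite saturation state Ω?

Ω = 0.679

Ksp = 10^(−6.14) = 7.244×10^-7
Ω = [Ca²⁺][CO3²⁻]/Ksp = (8.09×10^-3)(0.0608×10^-3) / 7.244×10^-7 = 0.679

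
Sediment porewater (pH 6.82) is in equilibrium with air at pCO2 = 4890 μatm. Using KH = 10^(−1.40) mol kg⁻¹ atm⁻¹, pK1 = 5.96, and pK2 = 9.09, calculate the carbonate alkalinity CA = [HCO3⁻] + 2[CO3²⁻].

[CO2*] = KH · pCO2 = 10^(−1.40) × 4890×10^-6 = 1.947×10^-4 mol/kg
α₀ = 1/(1 + K1/[H⁺] + K1K2/[H⁺]²) = 1/(1 + 10^+0.86 + 10^-1.41) = 0.1207
DIC = [CO2*]/α₀ = 1.947×10^-4 / 0.1207 = 1.613 mmol/kg
CA = (α₁ + 2α₂)·DIC = (0.8746 + 2×0.004697) × 1.613 = 1.43 mmol/kg

CA = 1.43 mmol/kg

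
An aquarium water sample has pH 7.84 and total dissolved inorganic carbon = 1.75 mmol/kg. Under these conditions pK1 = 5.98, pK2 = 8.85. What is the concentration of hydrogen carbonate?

[HCO3⁻] = 1.57 mmol/kg

α₁ = 1 / (1 + [H⁺]/K1 + K2/[H⁺]) = 1 / (1 + 10^-1.86 + 10^-1.01)
   = 1 / (1 + 0.013804 + 0.097724) = 1/1.1115 = 0.8997
[HCO3⁻] = α₁ × DIC = 0.8997 × 1.75 = 1.57 mmol/kg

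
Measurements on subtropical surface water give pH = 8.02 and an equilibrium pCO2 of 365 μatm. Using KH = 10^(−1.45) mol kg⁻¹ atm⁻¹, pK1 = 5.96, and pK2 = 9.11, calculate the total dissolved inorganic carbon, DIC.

DIC = 1.62 mmol/kg

[CO2*] = KH · pCO2 = 10^(−1.45) × 365×10^-6 = 1.295×10^-5 mol/kg
α₀ = 1/(1 + K1/[H⁺] + K1K2/[H⁺]²) = 1/(1 + 10^+2.06 + 10^+0.97) = 0.007991
DIC = [CO2*]/α₀ = 1.295×10^-5 / 0.007991 = 1.62 mmol/kg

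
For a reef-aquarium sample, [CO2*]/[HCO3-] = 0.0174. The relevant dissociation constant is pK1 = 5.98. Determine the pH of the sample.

From K1 = [H⁺][HCO3-]/[CO2*]:  pH = pK1 − log₁₀([CO2*]/[HCO3-])
log₁₀(0.0174) = -1.759
pH = 5.98 − (-1.759) = 7.74

pH = 7.74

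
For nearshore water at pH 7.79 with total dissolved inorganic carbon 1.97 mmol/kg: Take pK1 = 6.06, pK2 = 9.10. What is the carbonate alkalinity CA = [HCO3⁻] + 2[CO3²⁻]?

CA = 2.03 mmol/kg

CA = [HCO3⁻] + 2[CO3²⁻] = (α₁ + 2α₂)·DIC
At pH 7.79: [H⁺]/K1 = 10^-1.73 = 0.018621, K2/[H⁺] = 10^-1.31 = 0.048978
α₁ = 1/(1 + 0.018621 + 0.048978) = 1/1.0676 = 0.9367; α₂ = α₁·K2/[H⁺] = 0.04588
α₁ + 2α₂ = 1.0284
CA = 1.0284 × 1.97 = 2.03 mmol/kg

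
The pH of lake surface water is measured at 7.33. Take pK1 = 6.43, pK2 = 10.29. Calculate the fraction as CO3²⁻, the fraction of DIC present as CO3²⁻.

α₂ = 1 / (1 + [H⁺]/K2 + [H⁺]²/(K1K2)) = 1 / (1 + 10^+2.96 + 10^+2.06)
   = 1 / (1 + 912.01 + 114.82) = 1/1027.8 = 0.0009729

α₂ = 0.000973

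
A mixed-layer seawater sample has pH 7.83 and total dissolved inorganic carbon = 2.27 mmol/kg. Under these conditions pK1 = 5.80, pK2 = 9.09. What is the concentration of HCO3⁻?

α₁ = 1 / (1 + [H⁺]/K1 + K2/[H⁺]) = 1 / (1 + 10^-2.03 + 10^-1.26)
   = 1 / (1 + 0.0093325 + 0.054954) = 1/1.0643 = 0.9396
[HCO3⁻] = α₁ × DIC = 0.9396 × 2.27 = 2.13 mmol/kg

[HCO3⁻] = 2.13 mmol/kg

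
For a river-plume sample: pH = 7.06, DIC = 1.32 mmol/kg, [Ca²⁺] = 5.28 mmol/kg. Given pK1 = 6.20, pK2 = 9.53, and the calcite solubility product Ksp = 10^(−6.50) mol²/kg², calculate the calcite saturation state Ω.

α₂ = 1 / (1 + [H⁺]/K2 + [H⁺]²/(K1K2)) = 1 / (1 + 10^+2.47 + 10^+1.61)
   = 1 / (1 + 295.12 + 40.738) = 1/336.86 = 0.002969
[CO3²⁻] = α₂ × DIC = 0.002969 × 1.32 = 0.003919 mmol/kg = 3.919 μmol/kg
Ksp = 10^(−6.50) = 3.162×10^-7
Ω = [Ca²⁺][CO3²⁻]/Ksp = (5.28×10^-3)(3.919×10^-6) / 3.162×10^-7 = 0.0654

Ω = 0.0654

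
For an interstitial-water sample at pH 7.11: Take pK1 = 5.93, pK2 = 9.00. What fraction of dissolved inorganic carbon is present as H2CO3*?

α₀ = 0.0612

α₀ = 1 / (1 + K1/[H⁺] + K1K2/[H⁺]²) = 1 / (1 + 10^+1.18 + 10^-0.71)
   = 1 / (1 + 15.136 + 0.19498) = 1/16.331 = 0.06123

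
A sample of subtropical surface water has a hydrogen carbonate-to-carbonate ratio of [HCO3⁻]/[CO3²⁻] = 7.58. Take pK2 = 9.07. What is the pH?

pH = 8.19

From K2 = [H⁺][CO3²⁻]/[HCO3⁻]:  pH = pK2 − log₁₀([HCO3⁻]/[CO3²⁻])
log₁₀(7.58) = +0.880
pH = 9.07 − (+0.880) = 8.19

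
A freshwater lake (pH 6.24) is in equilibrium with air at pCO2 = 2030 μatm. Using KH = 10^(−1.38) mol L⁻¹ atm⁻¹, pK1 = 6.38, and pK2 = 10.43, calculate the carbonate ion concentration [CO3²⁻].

[CO3²⁻] = 0.00396 μmol/L

[CO2*] = KH · pCO2 = 10^(−1.38) × 2030×10^-6 = 8.462×10^-5 mol/L
α₀ = 1/(1 + K1/[H⁺] + K1K2/[H⁺]²) = 1/(1 + 10^-0.14 + 10^-4.33) = 0.5799
DIC = [CO2*]/α₀ = 8.462×10^-5 / 0.5799 = 0.1459 mmol/L
[CO3²⁻] = α₂·DIC; α₂ = 2.712×10^-5, so [CO3²⁻] = 2.712×10^-5 × 0.1459 = 3.96×10^-6 mmol/L = 0.00396 μmol/L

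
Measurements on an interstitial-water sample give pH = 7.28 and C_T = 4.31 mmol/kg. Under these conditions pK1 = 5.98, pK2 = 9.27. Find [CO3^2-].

[CO3²⁻] = 0.0416 mmol/kg

α₂ = 1 / (1 + [H⁺]/K2 + [H⁺]²/(K1K2)) = 1 / (1 + 10^+1.99 + 10^+0.69)
   = 1 / (1 + 97.724 + 4.8978) = 1/103.62 = 0.009651
[CO3²⁻] = α₂ × DIC = 0.009651 × 4.31 = 0.0416 mmol/kg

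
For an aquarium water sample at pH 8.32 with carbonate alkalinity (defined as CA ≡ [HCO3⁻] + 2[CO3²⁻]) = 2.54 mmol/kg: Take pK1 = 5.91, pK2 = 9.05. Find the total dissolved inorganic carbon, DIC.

DIC = 2.20 mmol/kg

CA = [HCO3⁻] + 2[CO3²⁻] = (α₁ + 2α₂)·DIC
At pH 8.32: [H⁺]/K1 = 10^-2.41 = 0.0038905, K2/[H⁺] = 10^-0.73 = 0.18621
α₁ = 1/(1 + 0.0038905 + 0.18621) = 1/1.1901 = 0.8403; α₂ = α₁·K2/[H⁺] = 0.1565
α₁ + 2α₂ = 1.1532
DIC = CA / (α₁ + 2α₂) = 2.54 / 1.1532 = 2.20 mmol/kg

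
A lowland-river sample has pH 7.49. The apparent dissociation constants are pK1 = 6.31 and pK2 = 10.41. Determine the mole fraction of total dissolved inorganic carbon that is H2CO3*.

α₀ = 1 / (1 + K1/[H⁺] + K1K2/[H⁺]²) = 1 / (1 + 10^+1.18 + 10^-1.74)
   = 1 / (1 + 15.136 + 0.018197) = 1/16.154 = 0.06190

α₀ = 0.0619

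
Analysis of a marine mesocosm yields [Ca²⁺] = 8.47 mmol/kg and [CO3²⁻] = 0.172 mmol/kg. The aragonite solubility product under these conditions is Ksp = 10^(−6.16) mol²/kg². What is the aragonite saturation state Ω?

Ω = 2.11

Ksp = 10^(−6.16) = 6.918×10^-7
Ω = [Ca²⁺][CO3²⁻]/Ksp = (8.47×10^-3)(0.172×10^-3) / 6.918×10^-7 = 2.11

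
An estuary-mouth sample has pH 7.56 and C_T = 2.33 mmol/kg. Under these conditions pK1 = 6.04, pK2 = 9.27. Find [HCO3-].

[HCO3⁻] = 2.22 mmol/kg

α₁ = 1 / (1 + [H⁺]/K1 + K2/[H⁺]) = 1 / (1 + 10^-1.52 + 10^-1.71)
   = 1 / (1 + 0.030200 + 0.019498) = 1/1.0497 = 0.9527
[HCO3⁻] = α₁ × DIC = 0.9527 × 2.33 = 2.22 mmol/kg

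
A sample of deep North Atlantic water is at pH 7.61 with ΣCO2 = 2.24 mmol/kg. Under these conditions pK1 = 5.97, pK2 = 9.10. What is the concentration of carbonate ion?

α₂ = 1 / (1 + [H⁺]/K2 + [H⁺]²/(K1K2)) = 1 / (1 + 10^+1.49 + 10^-0.15)
   = 1 / (1 + 30.903 + 0.70795) = 1/32.611 = 0.03066
[CO3²⁻] = α₂ × DIC = 0.03066 × 2.24 = 0.0687 mmol/kg

[CO3²⁻] = 0.0687 mmol/kg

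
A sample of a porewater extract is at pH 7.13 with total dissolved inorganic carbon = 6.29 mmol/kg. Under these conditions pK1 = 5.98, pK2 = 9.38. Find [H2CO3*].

[CO2*] = 0.414 mmol/kg

α₀ = 1 / (1 + K1/[H⁺] + K1K2/[H⁺]²) = 1 / (1 + 10^+1.15 + 10^-1.10)
   = 1 / (1 + 14.125 + 0.079433) = 1/15.205 = 0.06577
[CO2*] = α₀ × DIC = 0.06577 × 6.29 = 0.414 mmol/kg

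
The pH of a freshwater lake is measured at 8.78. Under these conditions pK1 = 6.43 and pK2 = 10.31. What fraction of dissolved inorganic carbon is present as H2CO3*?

α₀ = 0.00432

α₀ = 1 / (1 + K1/[H⁺] + K1K2/[H⁺]²) = 1 / (1 + 10^+2.35 + 10^+0.82)
   = 1 / (1 + 223.87 + 6.6069) = 1/231.48 = 0.004320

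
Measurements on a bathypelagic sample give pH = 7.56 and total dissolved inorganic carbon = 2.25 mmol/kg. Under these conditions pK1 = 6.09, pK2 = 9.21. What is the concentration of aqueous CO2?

[CO2*] = 0.0722 mmol/kg

α₀ = 1 / (1 + K1/[H⁺] + K1K2/[H⁺]²) = 1 / (1 + 10^+1.47 + 10^-0.18)
   = 1 / (1 + 29.512 + 0.66069) = 1/31.173 = 0.03208
[CO2*] = α₀ × DIC = 0.03208 × 2.25 = 0.0722 mmol/kg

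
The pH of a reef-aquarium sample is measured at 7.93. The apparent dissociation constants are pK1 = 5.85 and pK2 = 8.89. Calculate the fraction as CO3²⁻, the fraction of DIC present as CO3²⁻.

α₂ = 0.0981

α₂ = 1 / (1 + [H⁺]/K2 + [H⁺]²/(K1K2)) = 1 / (1 + 10^+0.96 + 10^-1.12)
   = 1 / (1 + 9.1201 + 0.075858) = 1/10.196 = 0.09808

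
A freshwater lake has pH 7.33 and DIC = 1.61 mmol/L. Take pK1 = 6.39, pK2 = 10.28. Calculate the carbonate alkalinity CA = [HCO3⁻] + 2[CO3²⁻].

CA = 1.45 mmol/L

CA = [HCO3⁻] + 2[CO3²⁻] = (α₁ + 2α₂)·DIC
At pH 7.33: [H⁺]/K1 = 10^-0.94 = 0.11482, K2/[H⁺] = 10^-2.95 = 0.0011220
α₁ = 1/(1 + 0.11482 + 0.0011220) = 1/1.1159 = 0.8961; α₂ = α₁·K2/[H⁺] = 0.001005
α₁ + 2α₂ = 0.8981
CA = 0.8981 × 1.61 = 1.45 mmol/L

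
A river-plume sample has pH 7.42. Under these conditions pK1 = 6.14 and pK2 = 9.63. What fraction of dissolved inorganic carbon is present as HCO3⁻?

α₁ = 0.945

α₁ = 1 / (1 + [H⁺]/K1 + K2/[H⁺]) = 1 / (1 + 10^-1.28 + 10^-2.21)
   = 1 / (1 + 0.052481 + 0.0061660) = 1/1.0586 = 0.9446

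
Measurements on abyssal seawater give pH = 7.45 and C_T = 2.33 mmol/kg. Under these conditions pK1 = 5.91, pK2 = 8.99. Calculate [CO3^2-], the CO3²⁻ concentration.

[CO3²⁻] = 0.0635 mmol/kg

α₂ = 1 / (1 + [H⁺]/K2 + [H⁺]²/(K1K2)) = 1 / (1 + 10^+1.54 + 10^+0.00)
   = 1 / (1 + 34.674 + 1.0000) = 1/36.674 = 0.02727
[CO3²⁻] = α₂ × DIC = 0.02727 × 2.33 = 0.0635 mmol/kg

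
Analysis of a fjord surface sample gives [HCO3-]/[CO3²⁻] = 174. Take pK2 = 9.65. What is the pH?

pH = 7.41

From K2 = [H⁺][CO3²⁻]/[HCO3-]:  pH = pK2 − log₁₀([HCO3-]/[CO3²⁻])
log₁₀(174) = +2.241
pH = 9.65 − (+2.241) = 7.41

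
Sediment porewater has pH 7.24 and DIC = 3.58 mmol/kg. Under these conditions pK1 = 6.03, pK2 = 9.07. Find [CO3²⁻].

[CO3²⁻] = 0.0492 mmol/kg

α₂ = 1 / (1 + [H⁺]/K2 + [H⁺]²/(K1K2)) = 1 / (1 + 10^+1.83 + 10^+0.62)
   = 1 / (1 + 67.608 + 4.1687) = 1/72.777 = 0.01374
[CO3²⁻] = α₂ × DIC = 0.01374 × 3.58 = 0.0492 mmol/kg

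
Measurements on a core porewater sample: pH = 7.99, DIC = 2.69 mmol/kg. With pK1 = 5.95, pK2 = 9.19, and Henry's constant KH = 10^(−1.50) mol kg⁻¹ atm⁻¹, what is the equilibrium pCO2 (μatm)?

pCO2 = 724 μatm

α₀ = 1 / (1 + K1/[H⁺] + K1K2/[H⁺]²) = 1 / (1 + 10^+2.04 + 10^+0.84)
   = 1 / (1 + 109.65 + 6.9183) = 1/117.57 = 0.008506
[CO2*] = α₀ × DIC = 0.008506 × 2.69 = 0.02288 mmol/kg
pCO2 = [CO2*]/KH = 2.288×10^-5 / 3.162×10^-2 = 724 μatm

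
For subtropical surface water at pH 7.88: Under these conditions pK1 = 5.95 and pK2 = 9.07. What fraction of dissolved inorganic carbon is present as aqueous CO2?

α₀ = 0.0109

α₀ = 1 / (1 + K1/[H⁺] + K1K2/[H⁺]²) = 1 / (1 + 10^+1.93 + 10^+0.74)
   = 1 / (1 + 85.114 + 5.4954) = 1/91.609 = 0.01092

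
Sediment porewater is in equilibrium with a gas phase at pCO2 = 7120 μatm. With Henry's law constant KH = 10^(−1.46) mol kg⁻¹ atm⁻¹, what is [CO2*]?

KH = 10^(−1.46) = 3.467×10^-2 mol kg⁻¹ atm⁻¹
[CO2*] = KH · pCO2 = 3.467×10^-2 × 7120×10^-6 atm = 2.47×10^-4 mol/kg

[CO2*] = 247 μmol/kg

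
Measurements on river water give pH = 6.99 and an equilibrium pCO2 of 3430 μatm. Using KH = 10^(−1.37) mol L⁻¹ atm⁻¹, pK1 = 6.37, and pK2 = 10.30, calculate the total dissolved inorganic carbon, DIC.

DIC = 0.757 mmol/L

[CO2*] = KH · pCO2 = 10^(−1.37) × 3430×10^-6 = 1.463×10^-4 mol/L
α₀ = 1/(1 + K1/[H⁺] + K1K2/[H⁺]²) = 1/(1 + 10^+0.62 + 10^-2.69) = 0.1934
DIC = [CO2*]/α₀ = 1.463×10^-4 / 0.1934 = 0.757 mmol/L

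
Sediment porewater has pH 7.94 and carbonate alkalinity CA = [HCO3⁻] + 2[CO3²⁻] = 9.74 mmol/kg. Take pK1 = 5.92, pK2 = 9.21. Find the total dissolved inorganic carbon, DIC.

DIC = 9.35 mmol/kg

CA = [HCO3⁻] + 2[CO3²⁻] = (α₁ + 2α₂)·DIC
At pH 7.94: [H⁺]/K1 = 10^-2.02 = 0.0095499, K2/[H⁺] = 10^-1.27 = 0.053703
α₁ = 1/(1 + 0.0095499 + 0.053703) = 1/1.0633 = 0.9405; α₂ = α₁·K2/[H⁺] = 0.05051
α₁ + 2α₂ = 1.0415
DIC = CA / (α₁ + 2α₂) = 9.74 / 1.0415 = 9.35 mmol/kg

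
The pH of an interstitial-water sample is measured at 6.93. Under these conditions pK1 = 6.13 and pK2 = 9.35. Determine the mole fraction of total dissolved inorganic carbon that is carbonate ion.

α₂ = 0.00327

α₂ = 1 / (1 + [H⁺]/K2 + [H⁺]²/(K1K2)) = 1 / (1 + 10^+2.42 + 10^+1.62)
   = 1 / (1 + 263.03 + 41.687) = 1/305.71 = 0.003271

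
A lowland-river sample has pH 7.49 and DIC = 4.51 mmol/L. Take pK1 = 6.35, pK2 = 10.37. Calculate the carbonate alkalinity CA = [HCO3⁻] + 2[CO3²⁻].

CA = [HCO3⁻] + 2[CO3²⁻] = (α₁ + 2α₂)·DIC
At pH 7.49: [H⁺]/K1 = 10^-1.14 = 0.072444, K2/[H⁺] = 10^-2.88 = 0.0013183
α₁ = 1/(1 + 0.072444 + 0.0013183) = 1/1.0738 = 0.9313; α₂ = α₁·K2/[H⁺] = 0.001228
α₁ + 2α₂ = 0.9338
CA = 0.9338 × 4.51 = 4.21 mmol/L

CA = 4.21 mmol/L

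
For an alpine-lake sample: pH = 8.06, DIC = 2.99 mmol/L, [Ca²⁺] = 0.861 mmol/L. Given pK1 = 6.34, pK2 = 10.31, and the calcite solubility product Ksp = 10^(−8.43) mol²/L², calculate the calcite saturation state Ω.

α₂ = 1 / (1 + [H⁺]/K2 + [H⁺]²/(K1K2)) = 1 / (1 + 10^+2.25 + 10^+0.53)
   = 1 / (1 + 177.83 + 3.3884) = 1/182.22 = 0.005488
[CO3²⁻] = α₂ × DIC = 0.005488 × 2.99 = 0.01641 mmol/L = 16.41 μmol/L
Ksp = 10^(−8.43) = 3.715×10^-9
Ω = [Ca²⁺][CO3²⁻]/Ksp = (0.861×10^-3)(1.641×10^-5) / 3.715×10^-9 = 3.80

Ω = 3.80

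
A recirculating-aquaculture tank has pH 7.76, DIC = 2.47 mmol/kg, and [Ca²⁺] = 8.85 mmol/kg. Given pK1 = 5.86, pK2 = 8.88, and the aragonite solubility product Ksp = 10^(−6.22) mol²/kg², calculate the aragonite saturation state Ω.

Ω = 2.53

α₂ = 1 / (1 + [H⁺]/K2 + [H⁺]²/(K1K2)) = 1 / (1 + 10^+1.12 + 10^-0.78)
   = 1 / (1 + 13.183 + 0.16596) = 1/14.349 = 0.06969
[CO3²⁻] = α₂ × DIC = 0.06969 × 2.47 = 0.1721 mmol/kg
Ksp = 10^(−6.22) = 6.026×10^-7
Ω = [Ca²⁺][CO3²⁻]/Ksp = (8.85×10^-3)(1.721×10^-4) / 6.026×10^-7 = 2.53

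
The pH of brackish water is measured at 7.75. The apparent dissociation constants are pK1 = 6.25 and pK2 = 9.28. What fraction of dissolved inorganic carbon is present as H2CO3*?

α₀ = 0.0298

α₀ = 1 / (1 + K1/[H⁺] + K1K2/[H⁺]²) = 1 / (1 + 10^+1.50 + 10^-0.03)
   = 1 / (1 + 31.623 + 0.93325) = 1/33.556 = 0.02980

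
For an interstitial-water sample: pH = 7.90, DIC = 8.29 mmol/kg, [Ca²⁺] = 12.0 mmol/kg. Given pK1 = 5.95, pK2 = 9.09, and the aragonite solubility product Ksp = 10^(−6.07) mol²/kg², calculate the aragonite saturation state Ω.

Ω = 7.01

α₂ = 1 / (1 + [H⁺]/K2 + [H⁺]²/(K1K2)) = 1 / (1 + 10^+1.19 + 10^-0.76)
   = 1 / (1 + 15.488 + 0.17378) = 1/16.662 = 0.06002
[CO3²⁻] = α₂ × DIC = 0.06002 × 8.29 = 0.4975 mmol/kg
Ksp = 10^(−6.07) = 8.511×10^-7
Ω = [Ca²⁺][CO3²⁻]/Ksp = (12.0×10^-3)(4.975×10^-4) / 8.511×10^-7 = 7.01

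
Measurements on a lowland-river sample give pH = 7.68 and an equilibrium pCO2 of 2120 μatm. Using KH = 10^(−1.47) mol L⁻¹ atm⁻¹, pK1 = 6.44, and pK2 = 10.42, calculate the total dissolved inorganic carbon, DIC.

DIC = 1.32 mmol/L

[CO2*] = KH · pCO2 = 10^(−1.47) × 2120×10^-6 = 7.183×10^-5 mol/L
α₀ = 1/(1 + K1/[H⁺] + K1K2/[H⁺]²) = 1/(1 + 10^+1.24 + 10^-1.50) = 0.05432
DIC = [CO2*]/α₀ = 7.183×10^-5 / 0.05432 = 1.32 mmol/L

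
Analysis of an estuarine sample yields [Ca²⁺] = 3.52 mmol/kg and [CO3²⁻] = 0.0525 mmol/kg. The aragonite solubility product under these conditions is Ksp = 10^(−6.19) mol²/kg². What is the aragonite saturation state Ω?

Ksp = 10^(−6.19) = 6.457×10^-7
Ω = [Ca²⁺][CO3²⁻]/Ksp = (3.52×10^-3)(0.0525×10^-3) / 6.457×10^-7 = 0.286

Ω = 0.286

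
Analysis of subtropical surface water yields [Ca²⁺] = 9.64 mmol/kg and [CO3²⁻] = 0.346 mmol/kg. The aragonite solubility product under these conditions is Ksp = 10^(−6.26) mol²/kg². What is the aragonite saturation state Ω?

Ksp = 10^(−6.26) = 5.495×10^-7
Ω = [Ca²⁺][CO3²⁻]/Ksp = (9.64×10^-3)(0.346×10^-3) / 5.495×10^-7 = 6.07

Ω = 6.07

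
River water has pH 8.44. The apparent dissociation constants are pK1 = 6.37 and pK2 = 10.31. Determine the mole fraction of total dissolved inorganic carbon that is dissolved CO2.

α₀ = 0.00833

α₀ = 1 / (1 + K1/[H⁺] + K1K2/[H⁺]²) = 1 / (1 + 10^+2.07 + 10^+0.20)
   = 1 / (1 + 117.49 + 1.5849) = 1/120.07 = 0.008328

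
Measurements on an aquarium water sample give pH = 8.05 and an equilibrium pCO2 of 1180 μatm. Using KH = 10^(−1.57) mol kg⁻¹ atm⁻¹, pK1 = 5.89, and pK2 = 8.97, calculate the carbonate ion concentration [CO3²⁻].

[CO3²⁻] = 0.552 mmol/kg

[CO2*] = KH · pCO2 = 10^(−1.57) × 1180×10^-6 = 3.176×10^-5 mol/kg
α₀ = 1/(1 + K1/[H⁺] + K1K2/[H⁺]²) = 1/(1 + 10^+2.16 + 10^+1.24) = 0.006138
DIC = [CO2*]/α₀ = 3.176×10^-5 / 0.006138 = 5.174 mmol/kg
[CO3²⁻] = α₂·DIC; α₂ = 0.1067, so [CO3²⁻] = 0.1067 × 5.174 = 0.552 mmol/kg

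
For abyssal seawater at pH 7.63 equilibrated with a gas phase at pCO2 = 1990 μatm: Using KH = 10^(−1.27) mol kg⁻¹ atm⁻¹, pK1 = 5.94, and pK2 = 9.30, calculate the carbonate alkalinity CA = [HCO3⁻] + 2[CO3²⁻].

CA = 5.46 mmol/kg

[CO2*] = KH · pCO2 = 10^(−1.27) × 1990×10^-6 = 1.069×10^-4 mol/kg
α₀ = 1/(1 + K1/[H⁺] + K1K2/[H⁺]²) = 1/(1 + 10^+1.69 + 10^+0.02) = 0.01960
DIC = [CO2*]/α₀ = 1.069×10^-4 / 0.01960 = 5.453 mmol/kg
CA = (α₁ + 2α₂)·DIC = (0.9599 + 2×0.02052) × 5.453 = 5.46 mmol/kg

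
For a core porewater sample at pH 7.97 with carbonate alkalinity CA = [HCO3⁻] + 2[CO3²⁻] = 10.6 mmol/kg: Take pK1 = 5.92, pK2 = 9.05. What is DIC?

DIC = 9.93 mmol/kg

CA = [HCO3⁻] + 2[CO3²⁻] = (α₁ + 2α₂)·DIC
At pH 7.97: [H⁺]/K1 = 10^-2.05 = 0.0089125, K2/[H⁺] = 10^-1.08 = 0.083176
α₁ = 1/(1 + 0.0089125 + 0.083176) = 1/1.0921 = 0.9157; α₂ = α₁·K2/[H⁺] = 0.07616
α₁ + 2α₂ = 1.0680
DIC = CA / (α₁ + 2α₂) = 10.6 / 1.0680 = 9.93 mmol/kg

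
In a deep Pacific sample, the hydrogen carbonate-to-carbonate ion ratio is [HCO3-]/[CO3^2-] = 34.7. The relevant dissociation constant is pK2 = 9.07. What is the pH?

pH = 7.53

From K2 = [H⁺][CO3^2-]/[HCO3-]:  pH = pK2 − log₁₀([HCO3-]/[CO3^2-])
log₁₀(34.7) = +1.540
pH = 9.07 − (+1.540) = 7.53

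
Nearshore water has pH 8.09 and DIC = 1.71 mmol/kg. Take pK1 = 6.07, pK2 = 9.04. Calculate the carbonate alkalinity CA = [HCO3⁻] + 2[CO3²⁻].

CA = [HCO3⁻] + 2[CO3²⁻] = (α₁ + 2α₂)·DIC
At pH 8.09: [H⁺]/K1 = 10^-2.02 = 0.0095499, K2/[H⁺] = 10^-0.95 = 0.11220
α₁ = 1/(1 + 0.0095499 + 0.11220) = 1/1.1218 = 0.8915; α₂ = α₁·K2/[H⁺] = 0.1000
α₁ + 2α₂ = 1.0915
CA = 1.0915 × 1.71 = 1.87 mmol/kg

CA = 1.87 mmol/kg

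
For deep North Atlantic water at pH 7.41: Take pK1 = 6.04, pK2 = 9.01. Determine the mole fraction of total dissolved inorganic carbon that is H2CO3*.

α₀ = 1 / (1 + K1/[H⁺] + K1K2/[H⁺]²) = 1 / (1 + 10^+1.37 + 10^-0.23)
   = 1 / (1 + 23.442 + 0.58884) = 1/25.031 = 0.03995

α₀ = 0.0400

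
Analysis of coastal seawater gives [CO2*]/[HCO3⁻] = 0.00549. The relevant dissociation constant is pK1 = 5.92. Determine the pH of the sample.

From K1 = [H⁺][HCO3⁻]/[CO2*]:  pH = pK1 − log₁₀([CO2*]/[HCO3⁻])
log₁₀(0.00549) = -2.260
pH = 5.92 − (-2.260) = 8.18

pH = 8.18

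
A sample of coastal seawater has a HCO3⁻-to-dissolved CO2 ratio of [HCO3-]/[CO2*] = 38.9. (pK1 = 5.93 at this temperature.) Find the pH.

From K1 = [H⁺][HCO3-]/[CO2*]:  pH = pK1 + log₁₀([HCO3-]/[CO2*])
log₁₀(38.9) = +1.590
pH = 5.93 + (+1.590) = 7.52

pH = 7.52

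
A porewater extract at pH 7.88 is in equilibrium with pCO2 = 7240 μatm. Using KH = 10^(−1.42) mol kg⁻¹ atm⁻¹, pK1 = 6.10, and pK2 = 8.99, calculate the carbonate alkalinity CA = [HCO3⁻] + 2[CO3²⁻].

[CO2*] = KH · pCO2 = 10^(−1.42) × 7240×10^-6 = 2.753×10^-4 mol/kg
α₀ = 1/(1 + K1/[H⁺] + K1K2/[H⁺]²) = 1/(1 + 10^+1.78 + 10^+0.67) = 0.01517
DIC = [CO2*]/α₀ = 2.753×10^-4 / 0.01517 = 18.15 mmol/kg
CA = (α₁ + 2α₂)·DIC = (0.9139 + 2×0.07094) × 18.15 = 19.2 mmol/kg

CA = 19.2 mmol/kg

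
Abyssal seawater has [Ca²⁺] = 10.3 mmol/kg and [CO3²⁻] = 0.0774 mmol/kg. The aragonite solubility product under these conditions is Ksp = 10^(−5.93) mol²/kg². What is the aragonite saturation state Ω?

Ω = 0.679

Ksp = 10^(−5.93) = 1.175×10^-6
Ω = [Ca²⁺][CO3²⁻]/Ksp = (10.3×10^-3)(0.0774×10^-3) / 1.175×10^-6 = 0.679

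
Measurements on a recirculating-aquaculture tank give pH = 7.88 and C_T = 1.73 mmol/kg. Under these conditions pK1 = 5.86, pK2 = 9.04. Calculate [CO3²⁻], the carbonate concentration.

α₂ = 1 / (1 + [H⁺]/K2 + [H⁺]²/(K1K2)) = 1 / (1 + 10^+1.16 + 10^-0.86)
   = 1 / (1 + 14.454 + 0.13804) = 1/15.592 = 0.06413
[CO3²⁻] = α₂ × DIC = 0.06413 × 1.73 = 0.111 mmol/kg

[CO3²⁻] = 0.111 mmol/kg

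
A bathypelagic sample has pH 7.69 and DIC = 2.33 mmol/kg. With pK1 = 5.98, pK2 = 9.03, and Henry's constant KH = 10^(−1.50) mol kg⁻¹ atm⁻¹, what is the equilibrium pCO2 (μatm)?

pCO2 = 1350 μatm

α₀ = 1 / (1 + K1/[H⁺] + K1K2/[H⁺]²) = 1 / (1 + 10^+1.71 + 10^+0.37)
   = 1 / (1 + 51.286 + 2.3442) = 1/54.630 = 0.01830
[CO2*] = α₀ × DIC = 0.01830 × 2.33 = 0.04265 mmol/kg
pCO2 = [CO2*]/KH = 4.265×10^-5 / 3.162×10^-2 = 1350 μatm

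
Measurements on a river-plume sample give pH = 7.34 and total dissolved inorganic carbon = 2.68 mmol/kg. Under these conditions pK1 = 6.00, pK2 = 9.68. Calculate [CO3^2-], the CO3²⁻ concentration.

α₂ = 1 / (1 + [H⁺]/K2 + [H⁺]²/(K1K2)) = 1 / (1 + 10^+2.34 + 10^+1.00)
   = 1 / (1 + 218.78 + 10.000) = 1/229.78 = 0.004352
[CO3²⁻] = α₂ × DIC = 0.004352 × 2.68 = 0.0117 mmol/kg = 11.7 μmol/kg

[CO3²⁻] = 11.7 μmol/kg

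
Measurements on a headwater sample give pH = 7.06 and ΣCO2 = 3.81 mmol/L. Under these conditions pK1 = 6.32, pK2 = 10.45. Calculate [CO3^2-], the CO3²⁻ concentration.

[CO3²⁻] = 1.31 μmol/L

α₂ = 1 / (1 + [H⁺]/K2 + [H⁺]²/(K1K2)) = 1 / (1 + 10^+3.39 + 10^+2.65)
   = 1 / (1 + 2454.7 + 446.68) = 1/2902.4 = 0.0003445
[CO3²⁻] = α₂ × DIC = 0.0003445 × 3.81 = 0.00131 mmol/L = 1.31 μmol/L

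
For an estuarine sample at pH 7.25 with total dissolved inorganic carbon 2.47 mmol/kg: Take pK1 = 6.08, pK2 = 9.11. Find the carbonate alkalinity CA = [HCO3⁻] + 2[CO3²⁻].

CA = [HCO3⁻] + 2[CO3²⁻] = (α₁ + 2α₂)·DIC
At pH 7.25: [H⁺]/K1 = 10^-1.17 = 0.067608, K2/[H⁺] = 10^-1.86 = 0.013804
α₁ = 1/(1 + 0.067608 + 0.013804) = 1/1.0814 = 0.9247; α₂ = α₁·K2/[H⁺] = 0.01276
α₁ + 2α₂ = 0.9502
CA = 0.9502 × 2.47 = 2.35 mmol/kg

CA = 2.35 mmol/kg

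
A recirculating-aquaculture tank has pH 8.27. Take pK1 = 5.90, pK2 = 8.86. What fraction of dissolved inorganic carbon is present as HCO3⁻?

α₁ = 1 / (1 + [H⁺]/K1 + K2/[H⁺]) = 1 / (1 + 10^-2.37 + 10^-0.59)
   = 1 / (1 + 0.0042658 + 0.25704) = 1/1.2613 = 0.7928

α₁ = 0.793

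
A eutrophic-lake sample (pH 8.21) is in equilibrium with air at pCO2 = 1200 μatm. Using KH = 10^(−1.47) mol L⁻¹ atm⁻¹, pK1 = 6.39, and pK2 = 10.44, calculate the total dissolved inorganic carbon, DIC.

DIC = 2.74 mmol/L

[CO2*] = KH · pCO2 = 10^(−1.47) × 1200×10^-6 = 4.066×10^-5 mol/L
α₀ = 1/(1 + K1/[H⁺] + K1K2/[H⁺]²) = 1/(1 + 10^+1.82 + 10^-0.41) = 0.01482
DIC = [CO2*]/α₀ = 4.066×10^-5 / 0.01482 = 2.74 mmol/L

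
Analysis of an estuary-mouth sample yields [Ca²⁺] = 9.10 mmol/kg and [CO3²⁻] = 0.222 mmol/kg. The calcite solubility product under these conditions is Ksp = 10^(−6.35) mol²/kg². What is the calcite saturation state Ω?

Ksp = 10^(−6.35) = 4.467×10^-7
Ω = [Ca²⁺][CO3²⁻]/Ksp = (9.10×10^-3)(0.222×10^-3) / 4.467×10^-7 = 4.52

Ω = 4.52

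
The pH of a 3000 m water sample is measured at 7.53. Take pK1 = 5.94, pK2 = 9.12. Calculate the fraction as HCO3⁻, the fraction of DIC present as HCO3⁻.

α₁ = 0.951

α₁ = 1 / (1 + [H⁺]/K1 + K2/[H⁺]) = 1 / (1 + 10^-1.59 + 10^-1.59)
   = 1 / (1 + 0.025704 + 0.025704) = 1/1.0514 = 0.9511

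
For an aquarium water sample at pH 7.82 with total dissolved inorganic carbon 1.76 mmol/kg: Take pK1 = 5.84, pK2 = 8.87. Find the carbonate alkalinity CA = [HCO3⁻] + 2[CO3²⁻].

CA = 1.89 mmol/kg

CA = [HCO3⁻] + 2[CO3²⁻] = (α₁ + 2α₂)·DIC
At pH 7.82: [H⁺]/K1 = 10^-1.98 = 0.010471, K2/[H⁺] = 10^-1.05 = 0.089125
α₁ = 1/(1 + 0.010471 + 0.089125) = 1/1.0996 = 0.9094; α₂ = α₁·K2/[H⁺] = 0.08105
α₁ + 2α₂ = 1.0715
CA = 1.0715 × 1.76 = 1.89 mmol/kg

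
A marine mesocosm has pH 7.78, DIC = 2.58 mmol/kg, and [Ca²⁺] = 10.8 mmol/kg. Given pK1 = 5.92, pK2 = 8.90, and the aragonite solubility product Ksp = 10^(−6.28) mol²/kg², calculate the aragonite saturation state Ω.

α₂ = 1 / (1 + [H⁺]/K2 + [H⁺]²/(K1K2)) = 1 / (1 + 10^+1.12 + 10^-0.74)
   = 1 / (1 + 13.183 + 0.18197) = 1/14.365 = 0.06962
[CO3²⁻] = α₂ × DIC = 0.06962 × 2.58 = 0.1796 mmol/kg
Ksp = 10^(−6.28) = 5.248×10^-7
Ω = [Ca²⁺][CO3²⁻]/Ksp = (10.8×10^-3)(1.796×10^-4) / 5.248×10^-7 = 3.70

Ω = 3.70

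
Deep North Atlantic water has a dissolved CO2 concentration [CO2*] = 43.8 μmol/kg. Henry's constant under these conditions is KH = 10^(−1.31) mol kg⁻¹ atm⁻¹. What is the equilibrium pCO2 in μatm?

pCO2 = 894 μatm

KH = 10^(−1.31) = 4.898×10^-2 mol kg⁻¹ atm⁻¹
pCO2 = [CO2*]/KH = 43.8×10^-6 / 4.898×10^-2 = 8.94×10^-4 atm = 894 μatm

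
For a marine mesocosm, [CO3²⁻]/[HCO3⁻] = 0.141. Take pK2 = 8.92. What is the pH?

From K2 = [H⁺][CO3²⁻]/[HCO3⁻]:  pH = pK2 + log₁₀([CO3²⁻]/[HCO3⁻])
log₁₀(0.141) = -0.851
pH = 8.92 + (-0.851) = 8.07

pH = 8.07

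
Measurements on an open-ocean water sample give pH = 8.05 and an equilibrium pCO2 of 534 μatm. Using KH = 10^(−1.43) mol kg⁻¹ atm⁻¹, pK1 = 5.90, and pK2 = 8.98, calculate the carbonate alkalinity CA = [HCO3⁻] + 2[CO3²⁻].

CA = 3.46 mmol/kg

[CO2*] = KH · pCO2 = 10^(−1.43) × 534×10^-6 = 1.984×10^-5 mol/kg
α₀ = 1/(1 + K1/[H⁺] + K1K2/[H⁺]²) = 1/(1 + 10^+2.15 + 10^+1.22) = 0.006295
DIC = [CO2*]/α₀ = 1.984×10^-5 / 0.006295 = 3.152 mmol/kg
CA = (α₁ + 2α₂)·DIC = (0.8892 + 2×0.1045) × 3.152 = 3.46 mmol/kg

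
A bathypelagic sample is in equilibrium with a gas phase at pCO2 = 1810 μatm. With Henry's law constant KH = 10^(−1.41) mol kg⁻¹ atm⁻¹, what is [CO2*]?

KH = 10^(−1.41) = 3.890×10^-2 mol kg⁻¹ atm⁻¹
[CO2*] = KH · pCO2 = 3.890×10^-2 × 1810×10^-6 atm = 7.04×10^-5 mol/kg

[CO2*] = 70.4 μmol/kg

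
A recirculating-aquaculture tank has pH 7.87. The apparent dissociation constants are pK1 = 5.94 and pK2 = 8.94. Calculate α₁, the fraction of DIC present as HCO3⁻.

α₁ = 1 / (1 + [H⁺]/K1 + K2/[H⁺]) = 1 / (1 + 10^-1.93 + 10^-1.07)
   = 1 / (1 + 0.011749 + 0.085114) = 1/1.0969 = 0.9117

α₁ = 0.912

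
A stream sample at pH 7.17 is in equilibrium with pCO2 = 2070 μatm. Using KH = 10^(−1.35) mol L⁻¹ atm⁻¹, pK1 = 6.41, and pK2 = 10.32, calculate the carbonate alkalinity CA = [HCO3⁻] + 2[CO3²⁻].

[CO2*] = KH · pCO2 = 10^(−1.35) × 2070×10^-6 = 9.246×10^-5 mol/L
α₀ = 1/(1 + K1/[H⁺] + K1K2/[H⁺]²) = 1/(1 + 10^+0.76 + 10^-2.39) = 0.1480
DIC = [CO2*]/α₀ = 9.246×10^-5 / 0.1480 = 0.6249 mmol/L
CA = (α₁ + 2α₂)·DIC = (0.8514 + 2×0.0006028) × 0.6249 = 0.533 mmol/L

CA = 0.533 mmol/L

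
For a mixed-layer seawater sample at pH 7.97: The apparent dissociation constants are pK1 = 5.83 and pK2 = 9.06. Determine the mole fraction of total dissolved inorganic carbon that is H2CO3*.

α₀ = 1 / (1 + K1/[H⁺] + K1K2/[H⁺]²) = 1 / (1 + 10^+2.14 + 10^+1.05)
   = 1 / (1 + 138.04 + 11.220) = 1/150.26 = 0.006655

α₀ = 0.00666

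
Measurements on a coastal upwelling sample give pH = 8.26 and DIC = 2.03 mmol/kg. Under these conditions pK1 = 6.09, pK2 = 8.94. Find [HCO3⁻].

[HCO3⁻] = 1.67 mmol/kg

α₁ = 1 / (1 + [H⁺]/K1 + K2/[H⁺]) = 1 / (1 + 10^-2.17 + 10^-0.68)
   = 1 / (1 + 0.0067608 + 0.20893) = 1/1.2157 = 0.8226
[HCO3⁻] = α₁ × DIC = 0.8226 × 2.03 = 1.67 mmol/kg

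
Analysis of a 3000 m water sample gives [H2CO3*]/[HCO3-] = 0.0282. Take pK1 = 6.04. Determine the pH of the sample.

pH = 7.59

From K1 = [H⁺][HCO3-]/[H2CO3*]:  pH = pK1 − log₁₀([H2CO3*]/[HCO3-])
log₁₀(0.0282) = -1.550
pH = 6.04 − (-1.550) = 7.59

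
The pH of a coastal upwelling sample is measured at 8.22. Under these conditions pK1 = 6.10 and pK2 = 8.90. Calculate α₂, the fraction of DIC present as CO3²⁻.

α₂ = 0.172

α₂ = 1 / (1 + [H⁺]/K2 + [H⁺]²/(K1K2)) = 1 / (1 + 10^+0.68 + 10^-1.44)
   = 1 / (1 + 4.7863 + 0.036308) = 1/5.8226 = 0.1717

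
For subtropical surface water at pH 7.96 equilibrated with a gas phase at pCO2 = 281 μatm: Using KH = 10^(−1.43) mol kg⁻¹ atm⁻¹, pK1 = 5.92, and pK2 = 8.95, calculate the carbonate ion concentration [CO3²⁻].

[CO2*] = KH · pCO2 = 10^(−1.43) × 281×10^-6 = 1.044×10^-5 mol/kg
α₀ = 1/(1 + K1/[H⁺] + K1K2/[H⁺]²) = 1/(1 + 10^+2.04 + 10^+1.05) = 0.008206
DIC = [CO2*]/α₀ = 1.044×10^-5 / 0.008206 = 1.272 mmol/kg
[CO3²⁻] = α₂·DIC; α₂ = 0.09207, so [CO3²⁻] = 0.09207 × 1.272 = 0.117 mmol/kg

[CO3²⁻] = 0.117 mmol/kg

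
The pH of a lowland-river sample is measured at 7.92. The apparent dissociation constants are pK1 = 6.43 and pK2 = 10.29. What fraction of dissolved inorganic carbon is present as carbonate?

α₂ = 0.00412

α₂ = 1 / (1 + [H⁺]/K2 + [H⁺]²/(K1K2)) = 1 / (1 + 10^+2.37 + 10^+0.88)
   = 1 / (1 + 234.42 + 7.5858) = 1/243.01 = 0.004115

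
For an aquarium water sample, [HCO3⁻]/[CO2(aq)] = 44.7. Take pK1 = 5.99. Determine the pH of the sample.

From K1 = [H⁺][HCO3⁻]/[CO2(aq)]:  pH = pK1 + log₁₀([HCO3⁻]/[CO2(aq)])
log₁₀(44.7) = +1.650
pH = 5.99 + (+1.650) = 7.64

pH = 7.64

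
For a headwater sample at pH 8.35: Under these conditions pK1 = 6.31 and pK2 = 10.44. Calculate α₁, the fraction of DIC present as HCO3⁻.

α₁ = 1 / (1 + [H⁺]/K1 + K2/[H⁺]) = 1 / (1 + 10^-2.04 + 10^-2.09)
   = 1 / (1 + 0.0091201 + 0.0081283) = 1/1.0172 = 0.9830

α₁ = 0.983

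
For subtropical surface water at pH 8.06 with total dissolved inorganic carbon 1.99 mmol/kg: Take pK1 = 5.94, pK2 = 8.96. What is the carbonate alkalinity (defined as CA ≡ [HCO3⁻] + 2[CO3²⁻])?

CA = 2.20 mmol/kg

CA = [HCO3⁻] + 2[CO3²⁻] = (α₁ + 2α₂)·DIC
At pH 8.06: [H⁺]/K1 = 10^-2.12 = 0.0075858, K2/[H⁺] = 10^-0.90 = 0.12589
α₁ = 1/(1 + 0.0075858 + 0.12589) = 1/1.1335 = 0.8822; α₂ = α₁·K2/[H⁺] = 0.1111
α₁ + 2α₂ = 1.1044
CA = 1.1044 × 1.99 = 2.20 mmol/kg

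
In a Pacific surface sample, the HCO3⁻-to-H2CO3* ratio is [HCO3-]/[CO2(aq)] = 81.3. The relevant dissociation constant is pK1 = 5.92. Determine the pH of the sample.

From K1 = [H⁺][HCO3-]/[CO2(aq)]:  pH = pK1 + log₁₀([HCO3-]/[CO2(aq)])
log₁₀(81.3) = +1.910
pH = 5.92 + (+1.910) = 7.83

pH = 7.83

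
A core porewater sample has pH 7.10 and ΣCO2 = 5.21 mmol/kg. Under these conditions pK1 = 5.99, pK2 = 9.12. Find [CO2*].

α₀ = 1 / (1 + K1/[H⁺] + K1K2/[H⁺]²) = 1 / (1 + 10^+1.11 + 10^-0.91)
   = 1 / (1 + 12.882 + 0.12303) = 1/14.006 = 0.07140
[CO2*] = α₀ × DIC = 0.07140 × 5.21 = 0.372 mmol/kg

[CO2*] = 0.372 mmol/kg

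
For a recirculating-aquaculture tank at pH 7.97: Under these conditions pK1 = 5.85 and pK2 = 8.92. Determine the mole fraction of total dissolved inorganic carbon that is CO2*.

α₀ = 1 / (1 + K1/[H⁺] + K1K2/[H⁺]²) = 1 / (1 + 10^+2.12 + 10^+1.17)
   = 1 / (1 + 131.83 + 14.791) = 1/147.62 = 0.006774

α₀ = 0.00677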